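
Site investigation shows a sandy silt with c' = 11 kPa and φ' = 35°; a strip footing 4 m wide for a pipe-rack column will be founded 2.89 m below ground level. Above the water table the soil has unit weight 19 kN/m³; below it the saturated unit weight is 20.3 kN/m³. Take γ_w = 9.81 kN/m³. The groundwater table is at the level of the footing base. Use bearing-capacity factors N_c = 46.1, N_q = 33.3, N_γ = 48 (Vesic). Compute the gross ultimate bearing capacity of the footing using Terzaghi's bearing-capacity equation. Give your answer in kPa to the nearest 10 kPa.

q = γ·D_f = 19 × 2.89 = 54.91 kPa.
For the ½γBN_γ term take γ' = 20.3 − 9.81 = 10.49 kN/m³ (soil below base is submerged).
c·N_c = 11 × 46.1 = 507.1 kPa
q·N_q = 54.91 × 33.3 = 1828.5 kPa
0.5·γ·B·N_γ = 0.5 × 10.49 × 4 × 48 = 1007 kPa
q_ult = 507.1 + 1828.5 + 1007 = 3342.6 kPa.

q_ult ≈ 3340 kPa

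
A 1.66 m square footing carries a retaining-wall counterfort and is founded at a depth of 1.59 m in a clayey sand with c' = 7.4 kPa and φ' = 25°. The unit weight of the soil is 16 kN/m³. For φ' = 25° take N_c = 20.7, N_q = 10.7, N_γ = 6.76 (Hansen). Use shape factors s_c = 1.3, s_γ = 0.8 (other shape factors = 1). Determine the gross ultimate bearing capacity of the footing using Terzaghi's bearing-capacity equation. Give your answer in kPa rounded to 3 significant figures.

Overburden at base level: q = 16 × 1.59 = 25.44 kPa.
Cohesion term c·N_c·s_c = 7.4 × 20.7 × 1.3 = 199.13 kPa; surcharge term q·N_q = 25.44 × 10.7 = 272.21 kPa; self-weight term 0.5·γ·B·N_γ·s_γ = 0.5 × 16 × 1.66 × 6.76 × 0.8 = 71.818 kPa.
q_ult = 199.13 + 272.21 + 71.818 = 543.16 kPa.

q_ult ≈ 543 kPa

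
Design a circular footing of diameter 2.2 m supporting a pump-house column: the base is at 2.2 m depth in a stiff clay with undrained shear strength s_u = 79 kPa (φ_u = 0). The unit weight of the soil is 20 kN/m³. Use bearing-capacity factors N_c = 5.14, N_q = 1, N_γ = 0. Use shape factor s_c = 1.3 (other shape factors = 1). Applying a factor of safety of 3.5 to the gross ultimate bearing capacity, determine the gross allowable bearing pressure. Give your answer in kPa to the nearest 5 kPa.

q_all ≈ 165 kPa

Effective surcharge at the founding depth q = γ·D_f = 20 × 2.2 = 44 kPa.
q_ult = c·N_c·s_c + q·N_q
     = 79 × 5.14 × 1.3 + 44 × 1
     = 527.88 + 44 = 571.88 kPa.
q_all = q_ult / FS = 571.88 / 3.5 = 163.39 kPa.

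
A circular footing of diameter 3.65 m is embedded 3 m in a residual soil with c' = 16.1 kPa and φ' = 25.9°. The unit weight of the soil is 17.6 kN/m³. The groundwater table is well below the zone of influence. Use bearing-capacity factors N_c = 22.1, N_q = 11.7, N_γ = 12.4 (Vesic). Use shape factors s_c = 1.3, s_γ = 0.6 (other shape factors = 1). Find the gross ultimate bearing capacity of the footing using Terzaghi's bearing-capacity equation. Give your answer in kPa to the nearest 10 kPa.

q_ult ≈ 1320 kPa

Overburden at base level: q = 17.6 × 3 = 52.8 kPa.
Cohesion term c·N_c·s_c = 16.1 × 22.1 × 1.3 = 462.55 kPa; surcharge term q·N_q = 52.8 × 11.7 = 617.76 kPa; self-weight term 0.5·γ·B·N_γ·s_γ = 0.5 × 17.6 × 3.65 × 12.4 × 0.6 = 238.97 kPa.
q_ult = 462.55 + 617.76 + 238.97 = 1319.3 kPa.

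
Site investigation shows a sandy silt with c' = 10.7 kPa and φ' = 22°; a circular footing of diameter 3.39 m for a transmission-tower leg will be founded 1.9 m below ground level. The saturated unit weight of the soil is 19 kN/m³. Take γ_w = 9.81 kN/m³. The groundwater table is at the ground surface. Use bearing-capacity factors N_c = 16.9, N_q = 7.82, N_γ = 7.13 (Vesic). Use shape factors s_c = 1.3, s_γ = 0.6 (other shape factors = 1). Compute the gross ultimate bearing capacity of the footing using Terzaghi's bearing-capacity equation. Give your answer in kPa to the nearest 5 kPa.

q_ult ≈ 440 kPa

With the water table at the surface the whole profile is submerged: γ' = 19 − 9.81 = 9.19 kN/m³, so q = γ'·D_f = 17.461 kPa; the same γ' applies in the ½γBN_γ term.
q_ult = c·N_c·s_c + q·N_q + 0.5·γ·B·N_γ·s_γ
     = 10.7 × 16.9 × 1.3 + 17.461 × 7.82 + 0.5 × 9.19 × 3.39 × 7.13 × 0.6
     = 235.08 + 136.55 + 66.639 = 438.26 kPa.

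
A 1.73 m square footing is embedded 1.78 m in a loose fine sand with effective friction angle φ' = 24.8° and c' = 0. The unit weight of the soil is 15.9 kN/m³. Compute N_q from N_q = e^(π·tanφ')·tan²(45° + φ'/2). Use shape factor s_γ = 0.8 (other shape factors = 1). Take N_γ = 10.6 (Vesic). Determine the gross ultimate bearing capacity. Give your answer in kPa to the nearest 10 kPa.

q_ult ≈ 410 kPa

tan24.8° = 0.4621, so N_q = e^(π×0.4621)·tan²(57.4°) = 4.27 × 2.445 = 10.44.
Overburden at base level: q = 15.9 × 1.78 = 28.302 kPa.
Surcharge term q·N_q = 28.302 × 10.44 = 295.48 kPa; self-weight term 0.5·γ·B·N_γ·s_γ = 0.5 × 15.9 × 1.73 × 10.6 × 0.8 = 116.63 kPa.
q_ult = 295.48 + 116.63 = 412.11 kPa.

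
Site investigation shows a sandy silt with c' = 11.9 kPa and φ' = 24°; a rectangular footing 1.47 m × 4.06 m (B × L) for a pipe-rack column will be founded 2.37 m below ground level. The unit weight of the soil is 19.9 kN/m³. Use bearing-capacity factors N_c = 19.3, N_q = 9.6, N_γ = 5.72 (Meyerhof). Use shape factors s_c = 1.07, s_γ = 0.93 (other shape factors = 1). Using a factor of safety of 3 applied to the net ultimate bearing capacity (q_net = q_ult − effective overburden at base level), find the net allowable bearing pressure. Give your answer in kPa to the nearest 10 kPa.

q_all(net) ≈ 240 kPa

q = γ·D_f = 19.9 × 2.37 = 47.163 kPa.
c·N_c·s_c = 11.9 × 19.3 × 1.07 = 245.75 kPa
q·N_q = 47.163 × 9.6 = 452.76 kPa
0.5·γ·B·N_γ·s_γ = 0.5 × 19.9 × 1.47 × 5.72 × 0.93 = 77.807 kPa
q_ult = 245.75 + 452.76 + 77.807 = 776.32 kPa.
Net ultimate: q_net = 776.32 − 47.163 = 729.16 kPa.
q_all(net) = 729.16 / 3 = 243.05 kPa.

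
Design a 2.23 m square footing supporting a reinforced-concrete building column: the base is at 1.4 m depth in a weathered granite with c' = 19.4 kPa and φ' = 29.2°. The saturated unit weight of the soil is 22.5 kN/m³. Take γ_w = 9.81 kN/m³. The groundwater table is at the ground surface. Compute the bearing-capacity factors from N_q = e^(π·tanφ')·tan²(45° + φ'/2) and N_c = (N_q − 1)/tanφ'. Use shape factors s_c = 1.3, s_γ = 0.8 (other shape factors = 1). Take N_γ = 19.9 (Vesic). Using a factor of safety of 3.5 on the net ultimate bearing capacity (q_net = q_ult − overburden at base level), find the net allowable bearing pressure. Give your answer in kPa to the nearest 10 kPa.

N_q = e^(π·tan29.2°)·tan²(59.6°) = 16.82; N_c = (N_q − 1)/tanφ' = 28.3.
With the water table at the surface the whole profile is submerged: γ' = 22.5 − 9.81 = 12.69 kN/m³, so q = γ'·D_f = 17.766 kPa; the same γ' applies in the ½γBN_γ term.
q_ult = c·N_c·s_c + q·N_q + 0.5·γ·B·N_γ·s_γ
     = 19.4 × 28.298 × 1.3 + 17.766 × 16.815 + 0.5 × 12.69 × 2.23 × 19.9 × 0.8
     = 713.67 + 298.74 + 225.26 = 1237.7 kPa.
q_net = 1237.7 − 17.766 = 1219.9 kPa.
q_all(net) = 1219.9 / 3.5 = 348.54 kPa.

q_all(net) ≈ 350 kPa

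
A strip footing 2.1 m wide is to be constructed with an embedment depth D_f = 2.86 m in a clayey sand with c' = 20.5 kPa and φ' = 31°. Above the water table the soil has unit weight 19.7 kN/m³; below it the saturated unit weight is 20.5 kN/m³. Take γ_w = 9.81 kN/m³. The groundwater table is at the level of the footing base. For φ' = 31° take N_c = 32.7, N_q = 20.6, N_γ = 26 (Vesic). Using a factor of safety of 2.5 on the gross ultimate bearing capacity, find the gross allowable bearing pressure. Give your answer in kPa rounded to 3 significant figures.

q_all ≈ 849 kPa

Overburden at base level: q = 19.7 × 2.86 = 56.342 kPa.
Below the base the soil is submerged, so the ½γBN_γ term uses γ' = 20.5 − 9.81 = 10.69 kN/m³.
Cohesion term c·N_c = 20.5 × 32.7 = 670.35 kPa; surcharge term q·N_q = 56.342 × 20.6 = 1160.6 kPa; self-weight term 0.5·γ·B·N_γ = 0.5 × 10.69 × 2.1 × 26 = 291.84 kPa.
q_ult = 670.35 + 1160.6 + 291.84 = 2122.8 kPa.
q_all = 2122.8 / 2.5 = 849.13 kPa.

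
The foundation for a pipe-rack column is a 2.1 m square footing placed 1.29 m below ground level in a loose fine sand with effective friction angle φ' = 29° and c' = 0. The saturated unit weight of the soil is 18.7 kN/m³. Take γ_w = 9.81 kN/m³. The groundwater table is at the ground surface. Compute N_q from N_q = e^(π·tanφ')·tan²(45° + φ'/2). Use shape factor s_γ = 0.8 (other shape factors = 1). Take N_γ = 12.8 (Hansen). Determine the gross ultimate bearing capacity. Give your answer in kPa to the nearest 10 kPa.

q_ult ≈ 280 kPa

tan29° = 0.5543, so N_q = e^(π×0.5543)·tan²(59.5°) = 5.705 × 2.882 = 16.44.
γ' = 18.7 − 9.81 = 8.89 kN/m³ (submerged throughout). q = 8.89 × 1.29 = 11.468 kPa; the same γ' applies in the ½γBN_γ term.
q·N_q = 11.468 × 16.443 = 188.57 kPa
0.5·γ·B·N_γ·s_γ = 0.5 × 8.89 × 2.1 × 12.8 × 0.8 = 95.585 kPa
q_ult = 188.57 + 95.585 = 284.16 kPa.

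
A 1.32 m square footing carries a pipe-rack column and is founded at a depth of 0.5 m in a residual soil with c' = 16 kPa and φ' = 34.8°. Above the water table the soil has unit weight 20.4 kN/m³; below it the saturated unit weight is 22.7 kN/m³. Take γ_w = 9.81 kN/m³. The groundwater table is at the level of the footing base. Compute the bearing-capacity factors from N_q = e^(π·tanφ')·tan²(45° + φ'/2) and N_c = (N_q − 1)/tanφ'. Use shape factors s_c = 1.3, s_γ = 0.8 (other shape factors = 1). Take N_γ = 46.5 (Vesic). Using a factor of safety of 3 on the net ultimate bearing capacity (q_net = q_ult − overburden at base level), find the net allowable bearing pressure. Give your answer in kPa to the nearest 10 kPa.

N_q = e^(π·tan34.8°)·tan²(62.4°) = 32.48; N_c = (N_q − 1)/tanφ' = 45.29.
q = γ·D_f = 20.4 × 0.5 = 10.2 kPa.
For the ½γBN_γ term take γ' = 22.7 − 9.81 = 12.89 kN/m³ (soil below base is submerged).
c·N_c·s_c = 16 × 45.294 × 1.3 = 942.11 kPa
q·N_q = 10.2 × 32.48 = 331.3 kPa
0.5·γ·B·N_γ·s_γ = 0.5 × 12.89 × 1.32 × 46.5 × 0.8 = 316.48 kPa
q_ult = 942.11 + 331.3 + 316.48 = 1589.9 kPa.
q_net = 1589.9 − 10.2 = 1579.7 kPa.
q_all(net) = 1579.7 / 3 = 526.56 kPa.

q_all(net) ≈ 530 kPa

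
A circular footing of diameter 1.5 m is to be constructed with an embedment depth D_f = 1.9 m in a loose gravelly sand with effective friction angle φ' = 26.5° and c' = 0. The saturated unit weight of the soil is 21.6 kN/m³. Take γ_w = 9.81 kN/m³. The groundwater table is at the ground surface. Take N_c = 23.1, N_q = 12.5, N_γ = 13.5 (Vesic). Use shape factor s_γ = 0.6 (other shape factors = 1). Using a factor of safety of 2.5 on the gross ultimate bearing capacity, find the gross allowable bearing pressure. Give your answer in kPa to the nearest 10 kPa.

γ' = 21.6 − 9.81 = 11.79 kN/m³ (submerged throughout). q = 11.79 × 1.9 = 22.401 kPa; the same γ' applies in the ½γBN_γ term.
q·N_q = 22.401 × 12.5 = 280.01 kPa
0.5·γ·B·N_γ·s_γ = 0.5 × 11.79 × 1.5 × 13.5 × 0.6 = 71.624 kPa
q_ult = 280.01 + 71.624 = 351.64 kPa.
q_all = 351.64 / 2.5 = 140.65 kPa.

q_all ≈ 140 kPa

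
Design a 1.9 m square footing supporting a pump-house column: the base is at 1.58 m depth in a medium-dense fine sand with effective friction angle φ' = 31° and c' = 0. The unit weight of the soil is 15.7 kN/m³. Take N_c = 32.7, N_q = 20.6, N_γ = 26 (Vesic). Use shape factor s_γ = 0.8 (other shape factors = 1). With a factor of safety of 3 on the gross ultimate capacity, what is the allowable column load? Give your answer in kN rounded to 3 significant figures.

Overburden at base level: q = 15.7 × 1.58 = 24.806 kPa.
Surcharge term q·N_q = 24.806 × 20.6 = 511 kPa; self-weight term 0.5·γ·B·N_γ·s_γ = 0.5 × 15.7 × 1.9 × 26 × 0.8 = 310.23 kPa.
q_ult = 511 + 310.23 = 821.24 kPa.
Gross allowable pressure q_all = 821.24 / 3 = 273.75 kPa.
Footing area = 3.61 m², so allowable column load = 273.75 × 3.61 = 988.22 kN.

P_all ≈ 988 kN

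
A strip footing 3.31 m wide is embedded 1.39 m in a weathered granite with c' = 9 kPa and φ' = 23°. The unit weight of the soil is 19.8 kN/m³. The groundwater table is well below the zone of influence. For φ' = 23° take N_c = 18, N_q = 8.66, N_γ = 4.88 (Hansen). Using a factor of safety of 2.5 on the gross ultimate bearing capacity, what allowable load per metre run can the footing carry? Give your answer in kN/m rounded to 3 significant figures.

≈ 742 kN/m

Overburden at base level: q = 19.8 × 1.39 = 27.522 kPa.
Cohesion term c·N_c = 9 × 18 = 162 kPa; surcharge term q·N_q = 27.522 × 8.66 = 238.34 kPa; self-weight term 0.5·γ·B·N_γ = 0.5 × 19.8 × 3.31 × 4.88 = 159.91 kPa.
q_ult = 162 + 238.34 + 159.91 = 560.25 kPa.
Gross allowable pressure q_all = 560.25 / 2.5 = 224.1 kPa.
Allowable wall load = q_all × B = 224.1 × 3.31 = 741.78 kN per metre run.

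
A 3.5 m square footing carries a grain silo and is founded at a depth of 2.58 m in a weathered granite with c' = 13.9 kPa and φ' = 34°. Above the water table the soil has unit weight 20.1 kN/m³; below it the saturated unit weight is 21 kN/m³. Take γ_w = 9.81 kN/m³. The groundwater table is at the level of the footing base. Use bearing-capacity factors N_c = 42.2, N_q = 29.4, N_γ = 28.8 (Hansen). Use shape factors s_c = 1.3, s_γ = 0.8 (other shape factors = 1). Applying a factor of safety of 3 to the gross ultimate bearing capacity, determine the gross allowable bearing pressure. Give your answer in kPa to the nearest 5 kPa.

Effective surcharge at the founding depth q = γ·D_f = 20.1 × 2.58 = 51.858 kPa.
The water table coincides with the base, so in the self-weight term γ → γ' = 11.19 kN/m³.
q_ult = c·N_c·s_c + q·N_q + 0.5·γ·B·N_γ·s_γ
     = 13.9 × 42.2 × 1.3 + 51.858 × 29.4 + 0.5 × 11.19 × 3.5 × 28.8 × 0.8
     = 762.55 + 1524.6 + 451.18 = 2738.4 kPa.
q_all = q_ult / FS = 2738.4 / 3 = 912.79 kPa.

q_all ≈ 915 kPa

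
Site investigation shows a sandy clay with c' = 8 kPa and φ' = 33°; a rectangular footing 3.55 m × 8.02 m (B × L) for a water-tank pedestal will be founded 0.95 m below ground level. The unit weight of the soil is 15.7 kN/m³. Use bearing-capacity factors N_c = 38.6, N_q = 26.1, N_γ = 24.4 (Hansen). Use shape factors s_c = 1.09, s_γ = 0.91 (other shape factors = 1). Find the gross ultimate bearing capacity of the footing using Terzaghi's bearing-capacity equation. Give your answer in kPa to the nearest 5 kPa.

Effective surcharge at the founding depth q = γ·D_f = 15.7 × 0.95 = 14.915 kPa.
q_ult = c·N_c·s_c + q·N_q + 0.5·γ·B·N_γ·s_γ
     = 8 × 38.6 × 1.09 + 14.915 × 26.1 + 0.5 × 15.7 × 3.55 × 24.4 × 0.91
     = 336.59 + 389.28 + 618.77 = 1344.6 kPa.

q_ult ≈ 1345 kPa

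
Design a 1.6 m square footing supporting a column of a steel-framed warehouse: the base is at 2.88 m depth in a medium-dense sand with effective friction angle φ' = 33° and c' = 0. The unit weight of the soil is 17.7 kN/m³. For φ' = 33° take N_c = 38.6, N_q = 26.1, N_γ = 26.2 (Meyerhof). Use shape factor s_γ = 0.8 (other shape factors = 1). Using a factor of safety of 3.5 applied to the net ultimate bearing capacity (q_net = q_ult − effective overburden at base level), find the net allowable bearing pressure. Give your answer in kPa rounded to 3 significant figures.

q_all(net) ≈ 450 kPa

Overburden at base level: q = 17.7 × 2.88 = 50.976 kPa.
Surcharge term q·N_q = 50.976 × 26.1 = 1330.5 kPa; self-weight term 0.5·γ·B·N_γ·s_γ = 0.5 × 17.7 × 1.6 × 26.2 × 0.8 = 296.79 kPa.
q_ult = 1330.5 + 296.79 = 1627.3 kPa.
Net ultimate: q_net = 1627.3 − 50.976 = 1576.3 kPa.
q_all(net) = 1576.3 / 3.5 = 450.37 kPa.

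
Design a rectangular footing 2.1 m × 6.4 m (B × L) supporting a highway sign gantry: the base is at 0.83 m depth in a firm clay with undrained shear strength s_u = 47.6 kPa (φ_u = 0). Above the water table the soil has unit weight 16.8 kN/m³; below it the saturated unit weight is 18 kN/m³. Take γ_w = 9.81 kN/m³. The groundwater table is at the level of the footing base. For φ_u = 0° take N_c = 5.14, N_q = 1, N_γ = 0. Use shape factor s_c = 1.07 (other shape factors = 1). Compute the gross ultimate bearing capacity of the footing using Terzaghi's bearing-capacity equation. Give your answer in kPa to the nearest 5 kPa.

Overburden at base level: q = 16.8 × 0.83 = 13.944 kPa.
Cohesion term c·N_c·s_c = 47.6 × 5.14 × 1.07 = 261.79 kPa; surcharge term q·N_q = 13.944 × 1 = 13.944 kPa.
q_ult = 261.79 + 13.944 = 275.73 kPa.

q_ult ≈ 275 kPa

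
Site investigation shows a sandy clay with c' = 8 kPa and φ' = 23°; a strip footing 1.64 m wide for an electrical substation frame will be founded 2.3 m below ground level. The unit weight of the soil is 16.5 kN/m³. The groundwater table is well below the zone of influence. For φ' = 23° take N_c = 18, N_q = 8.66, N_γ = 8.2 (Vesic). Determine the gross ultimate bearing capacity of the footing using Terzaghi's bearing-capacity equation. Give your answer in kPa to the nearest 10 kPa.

q_ult ≈ 580 kPa

Effective surcharge at the founding depth q = γ·D_f = 16.5 × 2.3 = 37.95 kPa.
q_ult = c·N_c + q·N_q + 0.5·γ·B·N_γ
     = 8 × 18 + 37.95 × 8.66 + 0.5 × 16.5 × 1.64 × 8.2
     = 144 + 328.65 + 110.95 = 583.59 kPa.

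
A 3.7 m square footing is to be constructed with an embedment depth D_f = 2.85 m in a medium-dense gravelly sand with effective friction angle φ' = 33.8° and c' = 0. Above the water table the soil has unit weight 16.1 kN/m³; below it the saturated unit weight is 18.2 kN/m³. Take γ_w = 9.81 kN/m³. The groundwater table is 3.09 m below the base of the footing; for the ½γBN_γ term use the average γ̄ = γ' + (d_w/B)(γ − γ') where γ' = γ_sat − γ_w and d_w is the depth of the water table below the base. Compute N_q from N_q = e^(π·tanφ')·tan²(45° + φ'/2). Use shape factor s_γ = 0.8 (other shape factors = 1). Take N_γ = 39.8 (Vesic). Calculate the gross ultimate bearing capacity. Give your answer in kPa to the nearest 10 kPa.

q_ult ≈ 2190 kPa

tan33.8° = 0.6694, so N_q = e^(π×0.6694)·tan²(61.9°) = 8.192 × 3.508 = 28.73.
q = γ·D_f = 16.1 × 2.85 = 45.885 kPa.
γ' = 8.39 kN/m³; averaging over the depth B below the base, γ̄ = γ' + (d_w/B)(γ − γ') = 14.829 kN/m³.
q·N_q = 45.885 × 28.732 = 1318.4 kPa
0.5·γ·B·N_γ·s_γ = 0.5 × 14.829 × 3.7 × 39.8 × 0.8 = 873.48 kPa
q_ult = 1318.4 + 873.48 = 2191.9 kPa.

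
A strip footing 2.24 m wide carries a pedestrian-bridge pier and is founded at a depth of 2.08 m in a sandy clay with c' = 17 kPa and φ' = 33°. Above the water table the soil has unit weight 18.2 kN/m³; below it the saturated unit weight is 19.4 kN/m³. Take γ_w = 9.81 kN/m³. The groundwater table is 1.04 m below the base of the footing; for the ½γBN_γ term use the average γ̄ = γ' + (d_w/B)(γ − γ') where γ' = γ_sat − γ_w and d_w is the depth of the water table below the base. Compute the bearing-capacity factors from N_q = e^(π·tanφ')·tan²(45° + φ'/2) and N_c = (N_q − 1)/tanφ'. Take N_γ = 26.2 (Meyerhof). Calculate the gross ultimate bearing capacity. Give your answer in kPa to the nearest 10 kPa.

tan33° = 0.6494, so N_q = e^(π×0.6494)·tan²(61.5°) = 7.692 × 3.392 = 26.09.
N_c = (26.09 − 1)/tan33° = 38.64.
Effective surcharge at the founding depth q = γ·D_f = 18.2 × 2.08 = 37.856 kPa.
With d_w = 1.04 m < B, γ̄ = 9.59 + (1.04/2.24) × (18.2 − 9.59) = 13.587 kN/m³.
q_ult = c·N_c + q·N_q + 0.5·γ·B·N_γ
     = 17 × 38.638 + 37.856 × 26.092 + 0.5 × 13.587 × 2.24 × 26.2
     = 656.85 + 987.74 + 398.71 = 2043.3 kPa.

q_ult ≈ 2040 kPa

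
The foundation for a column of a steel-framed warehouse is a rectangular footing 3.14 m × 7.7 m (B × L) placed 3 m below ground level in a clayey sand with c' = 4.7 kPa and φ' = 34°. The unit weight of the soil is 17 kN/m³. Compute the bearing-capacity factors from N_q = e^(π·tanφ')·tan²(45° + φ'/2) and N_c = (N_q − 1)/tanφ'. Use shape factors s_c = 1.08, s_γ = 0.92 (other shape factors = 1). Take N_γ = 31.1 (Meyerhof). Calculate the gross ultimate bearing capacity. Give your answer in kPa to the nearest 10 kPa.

q_ult ≈ 2480 kPa

tan34° = 0.6745, so N_q = e^(π×0.6745)·tan²(62°) = 8.323 × 3.537 = 29.44.
N_c = (29.44 − 1)/tan34° = 42.16.
Effective surcharge at the founding depth q = γ·D_f = 17 × 3 = 51 kPa.
q_ult = c·N_c·s_c + q·N_q + 0.5·γ·B·N_γ·s_γ
     = 4.7 × 42.164 × 1.08 + 51 × 29.44 + 0.5 × 17 × 3.14 × 31.1 × 0.92
     = 214.02 + 1501.4 + 763.65 = 2479.1 kPa.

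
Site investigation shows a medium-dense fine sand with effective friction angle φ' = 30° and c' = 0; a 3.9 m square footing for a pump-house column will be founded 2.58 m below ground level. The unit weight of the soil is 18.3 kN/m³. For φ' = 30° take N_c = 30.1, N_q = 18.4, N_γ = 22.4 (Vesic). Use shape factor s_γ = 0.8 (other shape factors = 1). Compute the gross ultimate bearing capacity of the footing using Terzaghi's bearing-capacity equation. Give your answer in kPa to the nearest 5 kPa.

q_ult ≈ 1510 kPa

Effective surcharge at the founding depth q = γ·D_f = 18.3 × 2.58 = 47.214 kPa.
q_ult = q·N_q + 0.5·γ·B·N_γ·s_γ
     = 47.214 × 18.4 + 0.5 × 18.3 × 3.9 × 22.4 × 0.8
     = 868.74 + 639.48 = 1508.2 kPa.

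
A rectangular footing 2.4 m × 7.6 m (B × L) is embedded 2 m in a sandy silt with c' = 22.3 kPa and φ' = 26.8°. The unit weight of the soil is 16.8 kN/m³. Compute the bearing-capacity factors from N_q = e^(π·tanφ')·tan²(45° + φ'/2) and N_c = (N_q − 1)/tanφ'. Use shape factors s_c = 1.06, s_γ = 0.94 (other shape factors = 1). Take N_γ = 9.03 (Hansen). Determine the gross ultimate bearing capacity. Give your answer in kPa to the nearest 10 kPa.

tan26.8° = 0.5051, so N_q = e^(π×0.5051)·tan²(58.4°) = 4.889 × 2.642 = 12.92.
N_c = (12.92 − 1)/tan26.8° = 23.59.
Overburden at base level: q = 16.8 × 2 = 33.6 kPa.
Cohesion term c·N_c·s_c = 22.3 × 23.591 × 1.06 = 557.65 kPa; surcharge term q·N_q = 33.6 × 12.917 = 434.01 kPa; self-weight term 0.5·γ·B·N_γ·s_γ = 0.5 × 16.8 × 2.4 × 9.03 × 0.94 = 171.12 kPa.
q_ult = 557.65 + 434.01 + 171.12 = 1162.8 kPa.

q_ult ≈ 1160 kPa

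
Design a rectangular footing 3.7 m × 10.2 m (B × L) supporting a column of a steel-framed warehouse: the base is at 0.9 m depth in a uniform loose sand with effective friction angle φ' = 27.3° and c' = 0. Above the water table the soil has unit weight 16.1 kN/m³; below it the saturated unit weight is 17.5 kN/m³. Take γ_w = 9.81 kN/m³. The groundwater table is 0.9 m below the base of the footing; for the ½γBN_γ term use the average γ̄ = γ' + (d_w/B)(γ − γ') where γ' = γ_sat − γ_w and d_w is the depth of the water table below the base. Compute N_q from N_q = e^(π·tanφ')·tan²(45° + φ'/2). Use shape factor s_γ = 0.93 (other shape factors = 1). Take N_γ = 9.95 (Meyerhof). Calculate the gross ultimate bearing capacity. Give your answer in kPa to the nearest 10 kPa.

q_ult ≈ 360 kPa

tan27.3° = 0.5161, so N_q = e^(π×0.5161)·tan²(58.65°) = 5.061 × 2.694 = 13.64.
Effective surcharge at the founding depth q = γ·D_f = 16.1 × 0.9 = 14.49 kPa.
With d_w = 0.9 m < B, γ̄ = 7.69 + (0.9/3.7) × (16.1 − 7.69) = 9.7357 kN/m³.
q_ult = q·N_q + 0.5·γ·B·N_γ·s_γ
     = 14.49 × 13.636 + 0.5 × 9.7357 × 3.7 × 9.95 × 0.93
     = 197.58 + 166.66 = 364.25 kPa.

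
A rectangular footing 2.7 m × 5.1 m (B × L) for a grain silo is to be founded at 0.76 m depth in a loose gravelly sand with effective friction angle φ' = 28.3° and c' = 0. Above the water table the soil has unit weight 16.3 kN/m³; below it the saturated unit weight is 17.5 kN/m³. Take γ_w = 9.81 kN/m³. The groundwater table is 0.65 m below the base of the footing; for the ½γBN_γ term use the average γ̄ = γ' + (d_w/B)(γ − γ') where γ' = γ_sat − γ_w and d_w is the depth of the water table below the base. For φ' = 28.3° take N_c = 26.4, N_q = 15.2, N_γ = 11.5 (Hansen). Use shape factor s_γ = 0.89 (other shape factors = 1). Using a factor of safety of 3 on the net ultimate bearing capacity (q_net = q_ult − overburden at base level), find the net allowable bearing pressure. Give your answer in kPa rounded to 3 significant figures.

q = γ·D_f = 16.3 × 0.76 = 12.388 kPa.
γ' = 7.69 kN/m³; averaging over the depth B below the base, γ̄ = γ' + (d_w/B)(γ − γ') = 9.7628 kN/m³.
q·N_q = 12.388 × 15.2 = 188.3 kPa
0.5·γ·B·N_γ·s_γ = 0.5 × 9.7628 × 2.7 × 11.5 × 0.89 = 134.89 kPa
q_ult = 188.3 + 134.89 = 323.19 kPa.
q_net = 323.19 − 12.388 = 310.8 kPa.
q_all(net) = 310.8 / 3 = 103.6 kPa.

q_all(net) ≈ 104 kPa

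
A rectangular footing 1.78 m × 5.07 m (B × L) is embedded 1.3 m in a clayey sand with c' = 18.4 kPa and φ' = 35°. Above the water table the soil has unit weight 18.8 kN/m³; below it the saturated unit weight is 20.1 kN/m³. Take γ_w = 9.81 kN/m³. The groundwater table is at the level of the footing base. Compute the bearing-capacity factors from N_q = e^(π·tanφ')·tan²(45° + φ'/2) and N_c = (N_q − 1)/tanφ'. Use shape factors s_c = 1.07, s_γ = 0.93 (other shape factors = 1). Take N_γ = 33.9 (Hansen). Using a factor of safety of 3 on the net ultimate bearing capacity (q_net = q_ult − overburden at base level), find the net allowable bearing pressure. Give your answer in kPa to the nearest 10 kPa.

N_q = e^(π·tan35°)·tan²(62.5°) = 33.3; N_c = (N_q − 1)/tanφ' = 46.12.
Effective surcharge at the founding depth q = γ·D_f = 18.8 × 1.3 = 24.44 kPa.
The water table coincides with the base, so in the self-weight term γ → γ' = 10.29 kN/m³.
q_ult = c·N_c·s_c + q·N_q + 0.5·γ·B·N_γ·s_γ
     = 18.4 × 46.124 × 1.07 + 24.44 × 33.296 + 0.5 × 10.29 × 1.78 × 33.9 × 0.93
     = 908.08 + 813.76 + 288.73 = 2010.6 kPa.
q_net = 2010.6 − 24.44 = 1986.1 kPa.
q_all(net) = 1986.1 / 3 = 662.04 kPa.

q_all(net) ≈ 660 kPa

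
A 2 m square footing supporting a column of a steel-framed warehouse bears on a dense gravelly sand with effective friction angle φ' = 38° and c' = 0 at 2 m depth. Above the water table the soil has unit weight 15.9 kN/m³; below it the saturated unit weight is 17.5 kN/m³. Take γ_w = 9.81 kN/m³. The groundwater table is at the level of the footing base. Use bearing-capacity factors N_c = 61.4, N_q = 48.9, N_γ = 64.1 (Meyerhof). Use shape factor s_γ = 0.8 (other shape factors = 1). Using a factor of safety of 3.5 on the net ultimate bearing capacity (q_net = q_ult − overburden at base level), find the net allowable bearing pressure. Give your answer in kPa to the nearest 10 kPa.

Effective surcharge at the founding depth q = γ·D_f = 15.9 × 2 = 31.8 kPa.
The water table coincides with the base, so in the self-weight term γ → γ' = 7.69 kN/m³.
q_ult = q·N_q + 0.5·γ·B·N_γ·s_γ
     = 31.8 × 48.9 + 0.5 × 7.69 × 2 × 64.1 × 0.8
     = 1555 + 394.34 = 1949.4 kPa.
q_net = 1949.4 − 31.8 = 1917.6 kPa.
q_all(net) = 1917.6 / 3.5 = 547.88 kPa.

q_all(net) ≈ 550 kPa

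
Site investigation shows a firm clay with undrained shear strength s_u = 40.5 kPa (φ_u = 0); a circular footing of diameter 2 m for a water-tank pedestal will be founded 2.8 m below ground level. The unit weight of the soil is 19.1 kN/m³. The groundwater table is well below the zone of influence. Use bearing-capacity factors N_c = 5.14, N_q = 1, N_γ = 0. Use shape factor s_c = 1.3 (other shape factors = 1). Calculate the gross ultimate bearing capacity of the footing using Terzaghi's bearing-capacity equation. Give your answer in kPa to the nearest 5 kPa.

Effective surcharge at the founding depth q = γ·D_f = 19.1 × 2.8 = 53.48 kPa.
q_ult = c·N_c·s_c + q·N_q
     = 40.5 × 5.14 × 1.3 + 53.48 × 1
     = 270.62 + 53.48 = 324.1 kPa.

q_ult ≈ 325 kPa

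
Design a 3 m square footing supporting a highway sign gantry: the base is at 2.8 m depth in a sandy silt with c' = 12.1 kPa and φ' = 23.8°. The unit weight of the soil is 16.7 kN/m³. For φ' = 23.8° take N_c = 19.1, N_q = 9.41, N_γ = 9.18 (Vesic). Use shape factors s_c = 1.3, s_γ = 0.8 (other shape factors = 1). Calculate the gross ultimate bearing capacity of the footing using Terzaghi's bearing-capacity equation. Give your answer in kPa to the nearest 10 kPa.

q = γ·D_f = 16.7 × 2.8 = 46.76 kPa.
c·N_c·s_c = 12.1 × 19.1 × 1.3 = 300.44 kPa
q·N_q = 46.76 × 9.41 = 440.01 kPa
0.5·γ·B·N_γ·s_γ = 0.5 × 16.7 × 3 × 9.18 × 0.8 = 183.97 kPa
q_ult = 300.44 + 440.01 + 183.97 = 924.42 kPa.

q_ult ≈ 920 kPa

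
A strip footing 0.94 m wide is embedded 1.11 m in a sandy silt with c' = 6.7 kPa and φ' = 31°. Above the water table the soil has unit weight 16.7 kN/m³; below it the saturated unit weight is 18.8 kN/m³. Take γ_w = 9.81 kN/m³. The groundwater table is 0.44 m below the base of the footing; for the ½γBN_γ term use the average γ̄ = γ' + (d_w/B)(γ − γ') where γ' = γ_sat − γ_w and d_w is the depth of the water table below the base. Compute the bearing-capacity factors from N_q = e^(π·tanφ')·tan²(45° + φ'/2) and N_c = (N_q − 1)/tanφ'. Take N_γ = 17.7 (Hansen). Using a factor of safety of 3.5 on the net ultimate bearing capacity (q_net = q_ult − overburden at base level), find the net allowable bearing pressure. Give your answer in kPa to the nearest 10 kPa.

N_q = e^(π·tan31°)·tan²(60.5°) = 20.63; N_c = (N_q − 1)/tanφ' = 32.67.
q = γ·D_f = 16.7 × 1.11 = 18.537 kPa.
γ' = 8.99 kN/m³; averaging over the depth B below the base, γ̄ = γ' + (d_w/B)(γ − γ') = 12.599 kN/m³.
c·N_c = 6.7 × 32.671 = 218.9 kPa
q·N_q = 18.537 × 20.631 = 382.43 kPa
0.5·γ·B·N_γ = 0.5 × 12.599 × 0.94 × 17.7 = 104.81 kPa
q_ult = 218.9 + 382.43 + 104.81 = 706.14 kPa.
q_net = 706.14 − 18.537 = 687.6 kPa.
q_all(net) = 687.6 / 3.5 = 196.46 kPa.

q_all(net) ≈ 200 kPa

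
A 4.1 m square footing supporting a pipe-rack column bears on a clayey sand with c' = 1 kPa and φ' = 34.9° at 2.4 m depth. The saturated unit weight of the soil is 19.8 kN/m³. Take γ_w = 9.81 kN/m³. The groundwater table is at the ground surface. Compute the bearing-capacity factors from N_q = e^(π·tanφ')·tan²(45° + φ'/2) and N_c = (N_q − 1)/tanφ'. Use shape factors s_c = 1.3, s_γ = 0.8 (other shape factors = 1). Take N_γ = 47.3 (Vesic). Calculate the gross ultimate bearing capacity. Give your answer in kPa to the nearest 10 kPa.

q_ult ≈ 1620 kPa

tan34.9° = 0.6976, so N_q = e^(π×0.6976)·tan²(62.45°) = 8.95 × 3.674 = 32.89.
N_c = (32.89 − 1)/tan34.9° = 45.71.
γ' = 19.8 − 9.81 = 9.99 kN/m³ (submerged throughout). q = 9.99 × 2.4 = 23.976 kPa; the same γ' applies in the ½γBN_γ term.
c·N_c·s_c = 1 × 45.706 × 1.3 = 59.418 kPa
q·N_q = 23.976 × 32.885 = 788.45 kPa
0.5·γ·B·N_γ·s_γ = 0.5 × 9.99 × 4.1 × 47.3 × 0.8 = 774.94 kPa
q_ult = 59.418 + 788.45 + 774.94 = 1622.8 kPa.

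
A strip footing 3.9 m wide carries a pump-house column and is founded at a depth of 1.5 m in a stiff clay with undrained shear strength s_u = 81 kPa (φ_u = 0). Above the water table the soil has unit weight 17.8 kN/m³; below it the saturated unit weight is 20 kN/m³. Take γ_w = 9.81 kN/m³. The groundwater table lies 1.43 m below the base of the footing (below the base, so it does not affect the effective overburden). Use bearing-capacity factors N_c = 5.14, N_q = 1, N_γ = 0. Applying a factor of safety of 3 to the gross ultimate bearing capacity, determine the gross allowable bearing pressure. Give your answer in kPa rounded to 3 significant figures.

Overburden at base level: q = 17.8 × 1.5 = 26.7 kPa.
Cohesion term c·N_c = 81 × 5.14 = 416.34 kPa; surcharge term q·N_q = 26.7 × 1 = 26.7 kPa.
q_ult = 416.34 + 26.7 = 443.04 kPa.
q_all = q_ult / FS = 443.04 / 3 = 147.68 kPa.

q_all ≈ 148 kPa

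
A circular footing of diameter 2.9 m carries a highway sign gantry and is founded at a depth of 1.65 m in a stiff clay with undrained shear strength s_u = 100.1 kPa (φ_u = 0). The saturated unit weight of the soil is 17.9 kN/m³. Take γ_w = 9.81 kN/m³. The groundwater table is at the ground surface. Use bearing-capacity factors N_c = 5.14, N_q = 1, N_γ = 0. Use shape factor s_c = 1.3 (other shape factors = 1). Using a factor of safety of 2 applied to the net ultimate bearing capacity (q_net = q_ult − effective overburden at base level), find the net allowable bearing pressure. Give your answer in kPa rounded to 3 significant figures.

With the water table at the surface the whole profile is submerged: γ' = 17.9 − 9.81 = 8.09 kN/m³, so q = γ'·D_f = 13.348 kPa.
q_ult = c·N_c·s_c + q·N_q
     = 100.1 × 5.14 × 1.3 + 13.348 × 1
     = 668.87 + 13.348 = 682.22 kPa.
Net ultimate: q_net = 682.22 − 13.348 = 668.87 kPa.
q_all(net) = 668.87 / 2 = 334.43 kPa.

q_all(net) ≈ 334 kPa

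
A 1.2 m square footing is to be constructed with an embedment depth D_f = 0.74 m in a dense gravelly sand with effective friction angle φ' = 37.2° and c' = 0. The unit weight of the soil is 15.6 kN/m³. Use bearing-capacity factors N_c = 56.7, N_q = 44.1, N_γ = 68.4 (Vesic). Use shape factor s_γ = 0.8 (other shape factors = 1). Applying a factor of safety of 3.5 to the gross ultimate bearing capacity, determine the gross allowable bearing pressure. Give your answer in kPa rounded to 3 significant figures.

Overburden at base level: q = 15.6 × 0.74 = 11.544 kPa.
Surcharge term q·N_q = 11.544 × 44.1 = 509.09 kPa; self-weight term 0.5·γ·B·N_γ·s_γ = 0.5 × 15.6 × 1.2 × 68.4 × 0.8 = 512.18 kPa.
q_ult = 509.09 + 512.18 = 1021.3 kPa.
q_all = q_ult / FS = 1021.3 / 3.5 = 291.79 kPa.

q_all ≈ 292 kPa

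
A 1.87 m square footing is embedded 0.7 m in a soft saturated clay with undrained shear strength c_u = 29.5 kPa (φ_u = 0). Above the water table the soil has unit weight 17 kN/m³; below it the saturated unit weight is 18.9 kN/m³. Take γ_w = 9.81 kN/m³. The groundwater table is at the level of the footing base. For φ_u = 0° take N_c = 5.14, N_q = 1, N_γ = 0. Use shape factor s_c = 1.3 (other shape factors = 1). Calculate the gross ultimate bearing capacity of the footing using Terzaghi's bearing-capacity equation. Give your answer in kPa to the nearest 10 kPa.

q_ult ≈ 210 kPa

q = γ·D_f = 17 × 0.7 = 11.9 kPa.
c·N_c·s_c = 29.5 × 5.14 × 1.3 = 197.12 kPa
q·N_q = 11.9 × 1 = 11.9 kPa
q_ult = 197.12 + 11.9 = 209.02 kPa.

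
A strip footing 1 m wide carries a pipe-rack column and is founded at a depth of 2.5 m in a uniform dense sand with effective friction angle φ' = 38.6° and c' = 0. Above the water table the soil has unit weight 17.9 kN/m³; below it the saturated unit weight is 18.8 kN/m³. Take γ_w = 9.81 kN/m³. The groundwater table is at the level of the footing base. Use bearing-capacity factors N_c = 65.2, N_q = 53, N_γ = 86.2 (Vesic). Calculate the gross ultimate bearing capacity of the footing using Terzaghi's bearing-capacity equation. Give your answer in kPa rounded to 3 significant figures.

q = γ·D_f = 17.9 × 2.5 = 44.75 kPa.
For the ½γBN_γ term take γ' = 18.8 − 9.81 = 8.99 kN/m³ (soil below base is submerged).
q·N_q = 44.75 × 53 = 2371.8 kPa
0.5·γ·B·N_γ = 0.5 × 8.99 × 1 × 86.2 = 387.47 kPa
q_ult = 2371.8 + 387.47 = 2759.2 kPa.

q_ult ≈ 2760 kPa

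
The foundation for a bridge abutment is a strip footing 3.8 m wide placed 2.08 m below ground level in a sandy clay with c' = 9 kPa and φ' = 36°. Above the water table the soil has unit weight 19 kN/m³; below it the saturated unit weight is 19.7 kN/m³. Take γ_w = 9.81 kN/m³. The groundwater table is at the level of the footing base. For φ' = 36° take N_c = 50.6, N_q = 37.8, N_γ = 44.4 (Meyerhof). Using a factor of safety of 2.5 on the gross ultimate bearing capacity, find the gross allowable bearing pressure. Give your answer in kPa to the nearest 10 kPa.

q_all ≈ 1110 kPa

Effective surcharge at the founding depth q = γ·D_f = 19 × 2.08 = 39.52 kPa.
The water table coincides with the base, so in the self-weight term γ → γ' = 9.89 kN/m³.
q_ult = c·N_c + q·N_q + 0.5·γ·B·N_γ
     = 9 × 50.6 + 39.52 × 37.8 + 0.5 × 9.89 × 3.8 × 44.4
     = 455.4 + 1493.9 + 834.32 = 2783.6 kPa.
q_all = 2783.6 / 2.5 = 1113.4 kPa.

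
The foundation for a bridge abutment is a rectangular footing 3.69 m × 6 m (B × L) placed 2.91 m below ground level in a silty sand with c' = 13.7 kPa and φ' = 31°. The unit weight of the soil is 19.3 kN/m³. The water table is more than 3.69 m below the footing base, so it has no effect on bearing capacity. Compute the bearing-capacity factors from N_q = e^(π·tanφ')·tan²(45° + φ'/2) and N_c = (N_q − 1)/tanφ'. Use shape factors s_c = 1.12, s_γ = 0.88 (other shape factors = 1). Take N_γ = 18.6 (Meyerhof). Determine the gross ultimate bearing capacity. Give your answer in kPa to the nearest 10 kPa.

tan31° = 0.6009, so N_q = e^(π×0.6009)·tan²(60.5°) = 6.604 × 3.124 = 20.63.
N_c = (20.63 − 1)/tan31° = 32.67.
Effective surcharge at the founding depth q = γ·D_f = 19.3 × 2.91 = 56.163 kPa.
q_ult = c·N_c·s_c + q·N_q + 0.5·γ·B·N_γ·s_γ
     = 13.7 × 32.671 × 1.12 + 56.163 × 20.631 + 0.5 × 19.3 × 3.69 × 18.6 × 0.88
     = 501.31 + 1158.7 + 582.84 = 2242.8 kPa.

q_ult ≈ 2240 kPa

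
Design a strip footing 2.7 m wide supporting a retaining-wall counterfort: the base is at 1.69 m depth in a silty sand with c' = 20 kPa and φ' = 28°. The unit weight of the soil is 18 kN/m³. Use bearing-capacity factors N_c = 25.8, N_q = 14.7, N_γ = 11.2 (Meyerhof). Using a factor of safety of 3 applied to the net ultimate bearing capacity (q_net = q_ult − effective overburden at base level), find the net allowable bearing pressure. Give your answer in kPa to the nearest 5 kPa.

Effective surcharge at the founding depth q = γ·D_f = 18 × 1.69 = 30.42 kPa.
q_ult = c·N_c + q·N_q + 0.5·γ·B·N_γ
     = 20 × 25.8 + 30.42 × 14.7 + 0.5 × 18 × 2.7 × 11.2
     = 516 + 447.17 + 272.16 = 1235.3 kPa.
Net ultimate: q_net = 1235.3 − 30.42 = 1204.9 kPa.
q_all(net) = 1204.9 / 3 = 401.64 kPa.

q_all(net) ≈ 400 kPa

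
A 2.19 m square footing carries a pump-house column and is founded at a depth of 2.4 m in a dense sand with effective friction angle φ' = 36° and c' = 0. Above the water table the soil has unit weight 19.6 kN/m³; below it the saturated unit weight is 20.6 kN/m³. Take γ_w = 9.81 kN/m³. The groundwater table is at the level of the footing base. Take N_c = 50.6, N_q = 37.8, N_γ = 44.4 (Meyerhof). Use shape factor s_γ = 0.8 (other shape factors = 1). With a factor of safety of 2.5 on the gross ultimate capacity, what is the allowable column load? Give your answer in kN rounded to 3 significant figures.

Overburden at base level: q = 19.6 × 2.4 = 47.04 kPa.
Below the base the soil is submerged, so the ½γBN_γ term uses γ' = 20.6 − 9.81 = 10.79 kN/m³.
Surcharge term q·N_q = 47.04 × 37.8 = 1778.1 kPa; self-weight term 0.5·γ·B·N_γ·s_γ = 0.5 × 10.79 × 2.19 × 44.4 × 0.8 = 419.67 kPa.
q_ult = 1778.1 + 419.67 = 2197.8 kPa.
Gross allowable pressure q_all = 2197.8 / 2.5 = 879.11 kPa.
Footing area = 4.7961 m², so allowable column load = 879.11 × 4.7961 = 4216.3 kN.

P_all ≈ 4220 kN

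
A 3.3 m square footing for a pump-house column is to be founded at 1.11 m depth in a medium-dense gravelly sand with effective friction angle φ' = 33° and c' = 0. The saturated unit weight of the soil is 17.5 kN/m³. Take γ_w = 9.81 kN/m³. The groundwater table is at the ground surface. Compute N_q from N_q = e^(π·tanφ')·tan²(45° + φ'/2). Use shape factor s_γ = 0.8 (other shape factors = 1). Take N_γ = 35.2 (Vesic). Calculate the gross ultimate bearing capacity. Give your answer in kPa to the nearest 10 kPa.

q_ult ≈ 580 kPa

tan33° = 0.6494, so N_q = e^(π×0.6494)·tan²(61.5°) = 7.692 × 3.392 = 26.09.
With the water table at the surface the whole profile is submerged: γ' = 17.5 − 9.81 = 7.69 kN/m³, so q = γ'·D_f = 8.5359 kPa; the same γ' applies in the ½γBN_γ term.
q_ult = q·N_q + 0.5·γ·B·N_γ·s_γ
     = 8.5359 × 26.092 + 0.5 × 7.69 × 3.3 × 35.2 × 0.8
     = 222.72 + 357.31 = 580.03 kPa.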